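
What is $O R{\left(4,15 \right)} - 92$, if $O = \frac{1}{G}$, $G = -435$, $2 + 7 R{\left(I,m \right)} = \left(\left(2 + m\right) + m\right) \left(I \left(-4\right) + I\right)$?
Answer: $- \frac{279754}{3045} \approx -91.873$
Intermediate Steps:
$R{\left(I,m \right)} = - \frac{2}{7} - \frac{3 I \left(2 + 2 m\right)}{7}$ ($R{\left(I,m \right)} = - \frac{2}{7} + \frac{\left(\left(2 + m\right) + m\right) \left(I \left(-4\right) + I\right)}{7} = - \frac{2}{7} + \frac{\left(2 + 2 m\right) \left(- 4 I + I\right)}{7} = - \frac{2}{7} + \frac{\left(2 + 2 m\right) \left(- 3 I\right)}{7} = - \frac{2}{7} + \frac{\left(-3\right) I \left(2 + 2 m\right)}{7} = - \frac{2}{7} - \frac{3 I \left(2 + 2 m\right)}{7}$)
$O = - \frac{1}{435}$ ($O = \frac{1}{-435} = - \frac{1}{435} \approx -0.0022989$)
$O R{\left(4,15 \right)} - 92 = - \frac{- \frac{2}{7} - \frac{24}{7} - \frac{24}{7} \cdot 15}{435} - 92 = - \frac{- \frac{2}{7} - \frac{24}{7} - \frac{360}{7}}{435} - 92 = \left(- \frac{1}{435}\right) \left(- \frac{386}{7}\right) - 92 = \frac{386}{3045} - 92 = - \frac{279754}{3045}$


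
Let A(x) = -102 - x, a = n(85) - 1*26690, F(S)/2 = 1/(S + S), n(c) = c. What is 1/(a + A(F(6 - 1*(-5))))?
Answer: -11/293778 ≈ -3.7443e-5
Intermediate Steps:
F(S) = 1/S (F(S) = 2/(S + S) = 2/((2*S)) = 2*(1/(2*S)) = 1/S)
a = -26605 (a = 85 - 1*26690 = 85 - 26690 = -26605)
1/(a + A(F(6 - 1*(-5)))) = 1/(-26605 + (-102 - 1/(6 - 1*(-5)))) = 1/(-26605 + (-102 - 1/(6 + 5))) = 1/(-26605 + (-102 - 1/11)) = 1/(-26605 - 1123/11) = 1/(-293778/11) = -11/293778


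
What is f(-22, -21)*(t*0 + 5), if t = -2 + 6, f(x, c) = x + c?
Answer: -215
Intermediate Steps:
f(x, c) = c + x
t = 4
f(-22, -21)*(t*0 + 5) = (-21 - 22)*(4*0 + 5) = -43*(0 + 5) = -43*5 = -215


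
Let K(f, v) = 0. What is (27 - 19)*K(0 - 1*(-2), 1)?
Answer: 0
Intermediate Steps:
(27 - 19)*K(0 - 1*(-2), 1) = (27 - 19)*0 = 8*0 = 0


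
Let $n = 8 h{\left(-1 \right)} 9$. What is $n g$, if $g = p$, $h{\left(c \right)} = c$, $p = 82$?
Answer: $-5904$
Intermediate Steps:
$g = 82$
$n = -72$ ($n = 8 \left(-1\right) 9 = \left(-8\right) 9 = -72$)
$n g = \left(-72\right) 82 = -5904$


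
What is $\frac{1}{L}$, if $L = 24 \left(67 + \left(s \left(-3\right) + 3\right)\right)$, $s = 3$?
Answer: $\frac{1}{1464} \approx 0.00068306$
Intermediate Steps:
$L = 1464$ ($L = 24 \left(67 + \left(3 \left(-3\right) + 3\right)\right) = 24 \left(67 + \left(-9 + 3\right)\right) = 24 \left(67 - 6\right) = 24 \cdot 61 = 1464$)
$\frac{1}{L} = \frac{1}{1464}$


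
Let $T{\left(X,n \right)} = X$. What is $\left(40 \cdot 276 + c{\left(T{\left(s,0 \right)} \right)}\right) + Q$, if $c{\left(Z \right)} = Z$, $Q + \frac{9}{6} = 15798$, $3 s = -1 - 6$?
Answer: $\frac{161005}{6} \approx 26834.0$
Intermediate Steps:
$s = - \frac{7}{3}$ ($s = \frac{-1 - 6}{3} = \frac{1}{3} \left(-7\right) = - \frac{7}{3} \approx -2.3333$)
$Q = \frac{31593}{2}$ ($Q = - \frac{3}{2} + 15798 = \frac{31593}{2} \approx 15797.0$)
$\left(40 \cdot 276 + c{\left(T{\left(s,0 \right)} \right)}\right) + Q = \left(40 \cdot 276 - \frac{7}{3}\right) + \frac{31593}{2} = \left(11040 - \frac{7}{3}\right) + \frac{31593}{2} = \frac{33113}{3} + \frac{31593}{2} = \frac{161005}{6}$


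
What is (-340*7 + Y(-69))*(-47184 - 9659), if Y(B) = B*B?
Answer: -135343183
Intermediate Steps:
Y(B) = B**2
(-340*7 + Y(-69))*(-47184 - 9659) = (-340*7 + (-69)**2)*(-47184 - 9659) = (-2380 + 4761)*(-56843) = 2381*(-56843) = -135343183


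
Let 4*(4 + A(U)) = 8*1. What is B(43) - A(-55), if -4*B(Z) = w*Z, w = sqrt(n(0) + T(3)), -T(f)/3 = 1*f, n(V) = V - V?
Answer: 2 - 129*I/4 ≈ 2.0 - 32.25*I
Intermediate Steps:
A(U) = -2 (A(U) = -4 + (8*1)/4 = -4 + (1/4)*8 = -4 + 2 = -2)
n(V) = 0
T(f) = -3*f
w = 3*I (w = sqrt(0 - 3*3) = sqrt(0 - 9) = sqrt(-9) = 3*I ≈ 3.0*I)
B(Z) = -3*I*Z/4
B(43) - A(-55) = -3/4*I*43 - 1*(-2) = -129*I/4 + 2 = 2 - 129*I/4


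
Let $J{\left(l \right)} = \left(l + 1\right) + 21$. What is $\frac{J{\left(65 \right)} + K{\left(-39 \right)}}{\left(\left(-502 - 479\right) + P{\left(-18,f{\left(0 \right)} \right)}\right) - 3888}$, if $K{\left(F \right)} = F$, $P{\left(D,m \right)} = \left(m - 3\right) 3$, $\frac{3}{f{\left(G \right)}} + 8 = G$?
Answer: $- \frac{128}{13011} \approx -0.0098378$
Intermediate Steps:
$J{\left(l \right)} = 22 + l$ ($J{\left(l \right)} = \left(1 + l\right) + 21 = 22 + l$)
$f{\left(G \right)} = \frac{3}{-8 + G}$
$P{\left(D,m \right)} = -9 + 3 m$ ($P{\left(D,m \right)} = \left(-3 + m\right) 3 = -9 + 3 m$)
$\frac{J{\left(65 \right)} + K{\left(-39 \right)}}{\left(\left(-502 - 479\right) + P{\left(-18,f{\left(0 \right)} \right)}\right) - 3888} = \frac{\left(22 + 65\right) - 39}{\left(\left(-502 - 479\right) - \left(9 - 3 \frac{3}{-8 + 0}\right)\right) - 3888} = \frac{87 - 39}{\left(-981 - \left(9 - 3 \frac{3}{-8}\right)\right) - 3888} = \frac{48}{\left(-981 - \left(9 - 3 \cdot 3 \left(- \frac{1}{8}\right)\right)\right) - 3888} = \frac{48}{\left(-981 + \left(-9 + 3 \left(- \frac{3}{8}\right)\right)\right) - 3888} = \frac{48}{\left(-981 - \frac{81}{8}\right) - 3888} = \frac{48}{- \frac{7929}{8} - 3888} = \frac{48}{- \frac{39033}{8}} = 48 \left(- \frac{8}{39033}\right) = - \frac{128}{13011}$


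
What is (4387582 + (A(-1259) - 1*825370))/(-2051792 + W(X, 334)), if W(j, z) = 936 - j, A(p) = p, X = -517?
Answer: -3560953/2050339 ≈ -1.7368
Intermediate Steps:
(4387582 + (A(-1259) - 1*825370))/(-2051792 + W(X, 334)) = (4387582 + (-1259 - 1*825370))/(-2051792 + (936 - 1*(-517))) = (4387582 + (-1259 - 825370))/(-2051792 + (936 + 517)) = (4387582 - 826629)/(-2051792 + 1453) = 3560953/(-2050339) = 3560953*(-1/2050339) = -3560953/2050339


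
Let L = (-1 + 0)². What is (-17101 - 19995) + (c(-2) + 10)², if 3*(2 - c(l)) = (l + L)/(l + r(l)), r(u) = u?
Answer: -5321375/144 ≈ -36954.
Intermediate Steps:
L = 1 (L = (-1)² = 1)
c(l) = 2 - (1 + l)/(6*l) (c(l) = 2 - (l + 1)/(3*(l + l)) = 2 - (1 + l)/(3*(2*l)) = 2 - (1 + l)*1/(2*l)/3 = 2 - (1 + l)/(6*l))
(-17101 - 19995) + (c(-2) + 10)² = (-17101 - 19995) + ((⅙)*(-1 + 11*(-2))/(-2) + 10)² = -37096 + ((⅙)*(-½)*(-1 - 22) + 10)² = -37096 + ((⅙)*(-½)*(-23) + 10)² = -37096 + (23/12 + 10)² = -37096 + (143/12)² = -37096 + 20449/144 = -5321375/144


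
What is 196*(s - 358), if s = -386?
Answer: -145824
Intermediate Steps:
196*(s - 358) = 196*(-386 - 358) = 196*(-744) = -145824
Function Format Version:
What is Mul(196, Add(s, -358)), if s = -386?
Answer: -145824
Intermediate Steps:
Mul(196, Add(s, -358)) = Mul(196, Add(-386, -358)) = Mul(196, -744) = -145824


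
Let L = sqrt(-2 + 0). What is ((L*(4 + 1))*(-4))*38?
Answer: -760*I*sqrt(2) ≈ -1074.8*I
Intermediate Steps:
L = I*sqrt(2) (L = sqrt(-2) = I*sqrt(2) ≈ 1.4142*I)
((L*(4 + 1))*(-4))*38 = (((I*sqrt(2))*(4 + 1))*(-4))*38 = (((I*sqrt(2))*5)*(-4))*38 = ((5*I*sqrt(2))*(-4))*38 = -20*I*sqrt(2)*38 = -760*I*sqrt(2)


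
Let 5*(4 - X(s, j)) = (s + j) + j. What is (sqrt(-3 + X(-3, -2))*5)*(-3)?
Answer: -6*sqrt(15) ≈ -23.238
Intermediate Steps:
X(s, j) = 4 - 2*j/5 - s/5 (X(s, j) = 4 - ((s + j) + j)/5 = 4 - ((j + s) + j)/5 = 4 - (s + 2*j)/5 = 4 + (-2*j/5 - s/5) = 4 - 2*j/5 - s/5)
(sqrt(-3 + X(-3, -2))*5)*(-3) = (sqrt(-3 + (4 - 2/5*(-2) - 1/5*(-3)))*5)*(-3) = (sqrt(-3 + (4 + 4/5 + 3/5))*5)*(-3) = (sqrt(-3 + 27/5)*5)*(-3) = (sqrt(12/5)*5)*(-3) = ((2*sqrt(15)/5)*5)*(-3) = (2*sqrt(15))*(-3) = -6*sqrt(15)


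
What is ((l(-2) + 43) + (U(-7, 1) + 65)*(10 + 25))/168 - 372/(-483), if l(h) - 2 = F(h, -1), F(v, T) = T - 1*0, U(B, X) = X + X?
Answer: 57923/3864 ≈ 14.990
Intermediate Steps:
U(B, X) = 2*X
F(v, T) = T (F(v, T) = T + 0 = T)
l(h) = 1 (l(h) = 2 - 1 = 1)
((l(-2) + 43) + (U(-7, 1) + 65)*(10 + 25))/168 - 372/(-483) = ((1 + 43) + (2*1 + 65)*(10 + 25))/168 - 372/(-483) = (44 + (2 + 65)*35)*(1/168) - 372*(-1/483) = (44 + 67*35)*(1/168) + 124/161 = (44 + 2345)*(1/168) + 124/161 = 2389*(1/168) + 124/161 = 2389/168 + 124/161 = 57923/3864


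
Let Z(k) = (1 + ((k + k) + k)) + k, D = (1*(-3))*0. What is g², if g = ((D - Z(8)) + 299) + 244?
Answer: 260100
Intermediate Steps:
D = 0 (D = -3*0 = 0)
Z(k) = 1 + 4*k (Z(k) = (1 + (2*k + k)) + k = (1 + 3*k) + k = 1 + 4*k)
g = 510 (g = ((0 - (1 + 4*8)) + 299) + 244 = ((0 - (1 + 32)) + 299) + 244 = ((0 - 1*33) + 299) + 244 = ((0 - 33) + 299) + 244 = (-33 + 299) + 244 = 266 + 244 = 510)
g² = 510² = 260100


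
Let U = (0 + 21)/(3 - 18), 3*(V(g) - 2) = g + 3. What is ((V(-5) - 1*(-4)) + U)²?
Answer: 3481/225 ≈ 15.471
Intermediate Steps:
V(g) = 3 + g/3 (V(g) = 2 + (g + 3)/3 = 2 + (3 + g)/3 = 2 + (1 + g/3) = 3 + g/3)
U = -7/5 (U = 21/(-15) = 21*(-1/15) = -7/5 ≈ -1.4000)
((V(-5) - 1*(-4)) + U)² = (((3 + (⅓)*(-5)) - 1*(-4)) - 7/5)² = (((3 - 5/3) + 4) - 7/5)² = ((4/3 + 4) - 7/5)² = (16/3 - 7/5)² = (59/15)² = 3481/225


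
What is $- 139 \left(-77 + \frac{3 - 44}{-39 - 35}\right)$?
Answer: $\frac{786323}{74} \approx 10626.0$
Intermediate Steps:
$- 139 \left(-77 + \frac{3 - 44}{-39 - 35}\right) = - 139 \left(-77 - \frac{41}{-39 + \left(-39 + 4\right)}\right) = - 139 \left(-77 - \frac{41}{-39 - 35}\right) = - 139 \left(-77 - \frac{41}{-74}\right) = - 139 \left(-77 - - \frac{41}{74}\right) = - 139 \left(-77 + \frac{41}{74}\right) = \left(-139\right) \left(- \frac{5657}{74}\right) = \frac{786323}{74}$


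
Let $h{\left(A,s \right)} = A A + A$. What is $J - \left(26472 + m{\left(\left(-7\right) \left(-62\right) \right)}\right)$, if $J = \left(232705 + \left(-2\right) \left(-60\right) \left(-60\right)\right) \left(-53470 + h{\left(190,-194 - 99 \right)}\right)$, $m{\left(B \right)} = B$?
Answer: $-3874202806$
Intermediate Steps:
$h{\left(A,s \right)} = A + A^{2}$ ($h{\left(A,s \right)} = A^{2} + A = A + A^{2}$)
$J = -3874175900$ ($J = \left(232705 + \left(-2\right) \left(-60\right) \left(-60\right)\right) \left(-53470 + 190 \left(1 + 190\right)\right) = \left(232705 + 120 \left(-60\right)\right) \left(-53470 + 190 \cdot 191\right) = \left(232705 - 7200\right) \left(-53470 + 36290\right) = 225505 \left(-17180\right) = -3874175900$)
$J - \left(26472 + m{\left(\left(-7\right) \left(-62\right) \right)}\right) = -3874175900 - \left(26472 - -434\right) = -3874175900 - \left(26472 + 434\right) = -3874175900 - 26906 = -3874202806$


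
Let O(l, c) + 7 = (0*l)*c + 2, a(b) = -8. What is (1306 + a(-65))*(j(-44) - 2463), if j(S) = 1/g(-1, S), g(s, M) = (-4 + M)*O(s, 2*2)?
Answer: -383636231/120 ≈ -3.1970e+6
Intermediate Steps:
O(l, c) = -5 (O(l, c) = -7 + ((0*l)*c + 2) = -7 + (0*c + 2) = -7 + (0 + 2) = -7 + 2 = -5)
g(s, M) = 20 - 5*M (g(s, M) = (-4 + M)*(-5) = 20 - 5*M)
j(S) = 1/(20 - 5*S)
(1306 + a(-65))*(j(-44) - 2463) = (1306 - 8)*(1/(5*(4 - 1*(-44))) - 2463) = 1298*(1/(5*(4 + 44)) - 2463) = 1298*((1/5)/48 - 2463) = 1298*((1/5)*(1/48) - 2463) = 1298*(1/240 - 2463) = 1298*(-591119/240) = -383636231/120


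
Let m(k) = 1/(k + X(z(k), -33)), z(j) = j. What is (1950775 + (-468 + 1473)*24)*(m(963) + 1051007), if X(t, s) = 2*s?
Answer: 6226885414400/3 ≈ 2.0756e+12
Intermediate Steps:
m(k) = 1/(-66 + k) (m(k) = 1/(k + 2*(-33)) = 1/(k - 66) = 1/(-66 + k))
(1950775 + (-468 + 1473)*24)*(m(963) + 1051007) = (1950775 + (-468 + 1473)*24)*(1/(-66 + 963) + 1051007) = (1950775 + 1005*24)*(1/897 + 1051007) = (1950775 + 24120)*(1/897 + 1051007) = 1974895*(942753280/897) = 6226885414400/3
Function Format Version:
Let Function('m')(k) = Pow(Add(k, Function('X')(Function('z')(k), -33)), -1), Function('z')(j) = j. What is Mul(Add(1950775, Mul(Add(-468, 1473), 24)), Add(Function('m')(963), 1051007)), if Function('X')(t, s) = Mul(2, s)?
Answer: Rational(6226885414400, 3) ≈ 2.0756e+12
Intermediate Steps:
Function('m')(k) = Pow(Add(-66, k), -1) (Function('m')(k) = Pow(Add(k, Mul(2, -33)), -1) = Pow(Add(k, -66), -1) = Pow(Add(-66, k), -1))
Mul(Add(1950775, Mul(Add(-468, 1473), 24)), Add(Function('m')(963), 1051007)) = Mul(Add(1950775, Mul(Add(-468, 1473), 24)), Add(Pow(Add(-66, 963), -1), 1051007)) = Mul(Add(1950775, Mul(1005, 24)), Add(Pow(897, -1), 1051007)) = Mul(Add(1950775, 24120), Add(Rational(1, 897), 1051007)) = Mul(1974895, Rational(942753280, 897)) = Rational(6226885414400, 3)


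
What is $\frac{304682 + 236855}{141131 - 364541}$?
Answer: $- \frac{541537}{223410} \approx -2.424$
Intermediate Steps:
$\frac{304682 + 236855}{141131 - 364541} = \frac{541537}{-223410} = 541537 \left(- \frac{1}{223410}\right) = - \frac{541537}{223410}$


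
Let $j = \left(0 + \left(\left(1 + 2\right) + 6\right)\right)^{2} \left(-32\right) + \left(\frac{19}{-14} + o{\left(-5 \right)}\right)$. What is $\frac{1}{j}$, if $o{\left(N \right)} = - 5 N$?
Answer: $- \frac{14}{35957} \approx -0.00038935$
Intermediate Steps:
$j = - \frac{35957}{14}$ ($j = \left(0 + \left(\left(1 + 2\right) + 6\right)\right)^{2} \left(-32\right) + \left(\frac{19}{-14} - -25\right) = \left(0 + \left(3 + 6\right)\right)^{2} \left(-32\right) + \left(19 \left(- \frac{1}{14}\right) + 25\right) = \left(0 + 9\right)^{2} \left(-32\right) + \left(- \frac{19}{14} + 25\right) = 9^{2} \left(-32\right) + \frac{331}{14} = 81 \left(-32\right) + \frac{331}{14} = -2592 + \frac{331}{14} = - \frac{35957}{14} \approx -2568.4$)
$\frac{1}{j} = \frac{1}{- \frac{35957}{14}} = - \frac{14}{35957}$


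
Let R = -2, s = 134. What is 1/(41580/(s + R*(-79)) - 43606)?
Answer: -73/3172843 ≈ -2.3008e-5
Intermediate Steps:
1/(41580/(s + R*(-79)) - 43606) = 1/(41580/(134 - 2*(-79)) - 43606) = 1/(41580/(134 + 158) - 43606) = 1/(41580/292 - 43606) = 1/(41580*(1/292) - 43606) = 1/(10395/73 - 43606) = 1/(-3172843/73) = -73/3172843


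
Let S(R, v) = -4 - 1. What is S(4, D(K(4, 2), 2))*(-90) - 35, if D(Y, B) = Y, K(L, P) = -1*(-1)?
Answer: 415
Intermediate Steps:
K(L, P) = 1
S(R, v) = -5
S(4, D(K(4, 2), 2))*(-90) - 35 = -5*(-90) - 35 = 450 - 35 = 415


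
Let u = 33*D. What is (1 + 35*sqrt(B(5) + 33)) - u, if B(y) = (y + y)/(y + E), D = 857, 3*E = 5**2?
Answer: -28280 + 105*sqrt(15)/2 ≈ -28077.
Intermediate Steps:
E = 25/3 (E = (1/3)*5**2 = (1/3)*25 = 25/3 ≈ 8.3333)
u = 28281 (u = 33*857 = 28281)
B(y) = 2*y/(25/3 + y) (B(y) = (y + y)/(y + 25/3) = (2*y)/(25/3 + y) = 2*y/(25/3 + y))
(1 + 35*sqrt(B(5) + 33)) - u = (1 + 35*sqrt(6*5/(25 + 3*5) + 33)) - 1*28281 = (1 + 35*sqrt(6*5/(25 + 15) + 33)) - 28281 = (1 + 35*sqrt(6*5/40 + 33)) - 28281 = (1 + 35*sqrt(6*5*(1/40) + 33)) - 28281 = (1 + 35*sqrt(3/4 + 33)) - 28281 = (1 + 35*sqrt(135/4)) - 28281 = (1 + 35*(3*sqrt(15)/2)) - 28281 = (1 + 105*sqrt(15)/2) - 28281 = -28280 + 105*sqrt(15)/2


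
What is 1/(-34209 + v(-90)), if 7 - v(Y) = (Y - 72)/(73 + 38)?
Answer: -37/1265420 ≈ -2.9239e-5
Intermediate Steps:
v(Y) = 283/37 - Y/111 (v(Y) = 7 - (Y - 72)/(73 + 38) = 7 - (-72 + Y)/111 = 7 - (-24/37 + Y/111) = 7 + (24/37 - Y/111) = 283/37 - Y/111)
1/(-34209 + v(-90)) = 1/(-34209 + (283/37 - 1/111*(-90))) = 1/(-34209 + (283/37 + 30/37)) = 1/(-34209 + 313/37) = 1/(-1265420/37) = -37/1265420*1 = -37/1265420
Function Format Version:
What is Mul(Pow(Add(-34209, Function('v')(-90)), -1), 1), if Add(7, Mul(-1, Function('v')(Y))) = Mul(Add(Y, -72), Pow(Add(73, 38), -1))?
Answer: Rational(-37, 1265420) ≈ -2.9239e-5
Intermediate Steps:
Function('v')(Y) = Add(Rational(283, 37), Mul(Rational(-1, 111), Y)) (Function('v')(Y) = Add(7, Mul(-1, Mul(Add(Y, -72), Pow(Add(73, 38), -1)))) = Add(7, Mul(-1, Mul(Add(-72, Y), Pow(111, -1)))) = Add(7, Mul(-1, Mul(Add(-72, Y), Rational(1, 111)))) = Add(7, Mul(-1, Add(Rational(-24, 37), Mul(Rational(1, 111), Y)))) = Add(7, Add(Rational(24, 37), Mul(Rational(-1, 111), Y))) = Add(Rational(283, 37), Mul(Rational(-1, 111), Y)))
Mul(Pow(Add(-34209, Function('v')(-90)), -1), 1) = Mul(Pow(Add(-34209, Add(Rational(283, 37), Mul(Rational(-1, 111), -90))), -1), 1) = Mul(Pow(Add(-34209, Add(Rational(283, 37), Rational(30, 37))), -1), 1) = Mul(Pow(Add(-34209, Rational(313, 37)), -1), 1) = Mul(Pow(Rational(-1265420, 37), -1), 1) = Mul(Rational(-37, 1265420), 1) = Rational(-37, 1265420)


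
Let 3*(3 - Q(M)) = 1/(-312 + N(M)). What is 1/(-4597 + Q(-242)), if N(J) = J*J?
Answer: -174756/802829065 ≈ -0.00021768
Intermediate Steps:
N(J) = J**2
Q(M) = 3 - 1/(3*(-312 + M**2))
1/(-4597 + Q(-242)) = 1/(-4597 + (-2809 + 9*(-242)**2)/(3*(-312 + (-242)**2))) = 1/(-4597 + (-2809 + 9*58564)/(3*(-312 + 58564))) = 1/(-4597 + (1/3)*(-2809 + 527076)/58252) = 1/(-4597 + (1/3)*(1/58252)*524267) = 1/(-4597 + 524267/174756) = 1/(-802829065/174756) = -174756/802829065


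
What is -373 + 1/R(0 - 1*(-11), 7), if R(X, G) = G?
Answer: -2610/7 ≈ -372.86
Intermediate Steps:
-373 + 1/R(0 - 1*(-11), 7) = -373 + 1/7 = -373 + ⅐ = -2610/7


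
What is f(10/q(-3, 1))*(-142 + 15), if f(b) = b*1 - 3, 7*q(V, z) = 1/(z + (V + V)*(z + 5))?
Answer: 311531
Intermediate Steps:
q(V, z) = 1/(7*(z + 2*V*(5 + z))) (q(V, z) = 1/(7*(z + (V + V)*(z + 5))) = 1/(7*(z + (2*V)*(5 + z))) = 1/(7*(z + 2*V*(5 + z))))
f(b) = -3 + b (f(b) = b - 3 = -3 + b)
f(10/q(-3, 1))*(-142 + 15) = (-3 + 10/((1/(7*(1 + 10*(-3) + 2*(-3)*1)))))*(-142 + 15) = (-3 + 10/((1/(7*(1 - 30 - 6)))))*(-127) = (-3 + 10/(((⅐)/(-35))))*(-127) = (-3 + 10/(((⅐)*(-1/35))))*(-127) = (-3 + 10/(-1/245))*(-127) = (-3 + 10*(-245))*(-127) = (-3 - 2450)*(-127) = -2453*(-127) = 311531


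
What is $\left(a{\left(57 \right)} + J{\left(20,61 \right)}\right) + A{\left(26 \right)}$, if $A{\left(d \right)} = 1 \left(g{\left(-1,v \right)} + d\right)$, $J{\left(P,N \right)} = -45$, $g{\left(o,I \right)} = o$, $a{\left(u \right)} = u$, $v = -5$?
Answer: $37$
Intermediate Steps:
$A{\left(d \right)} = -1 + d$ ($A{\left(d \right)} = 1 \left(-1 + d\right) = -1 + d$)
$\left(a{\left(57 \right)} + J{\left(20,61 \right)}\right) + A{\left(26 \right)} = \left(57 - 45\right) + \left(-1 + 26\right) = 12 + 25 = 37$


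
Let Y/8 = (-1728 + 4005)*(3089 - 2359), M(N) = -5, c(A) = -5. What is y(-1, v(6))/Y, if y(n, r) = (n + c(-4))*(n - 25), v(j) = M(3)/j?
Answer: 13/1108140 ≈ 1.1731e-5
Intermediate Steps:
Y = 13297680 (Y = 8*((-1728 + 4005)*(3089 - 2359)) = 8*(2277*730) = 8*1662210 = 13297680)
v(j) = -5/j
y(n, r) = (-25 + n)*(-5 + n) (y(n, r) = (n - 5)*(n - 25) = (-5 + n)*(-25 + n) = (-25 + n)*(-5 + n))
y(-1, v(6))/Y = (125 + (-1)² - 30*(-1))/13297680 = (125 + 1 + 30)*(1/13297680) = 156*(1/13297680) = 13/1108140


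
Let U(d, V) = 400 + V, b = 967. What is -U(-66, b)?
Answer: -1367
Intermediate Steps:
-U(-66, b) = -(400 + 967) = -1*1367 = -1367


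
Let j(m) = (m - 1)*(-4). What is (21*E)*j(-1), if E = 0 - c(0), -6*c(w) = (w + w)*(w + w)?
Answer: 0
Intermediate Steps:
c(w) = -2*w**2/3 (c(w) = -(w + w)*(w + w)/6 = -2*w*2*w/6 = -2*w**2/3)
j(m) = 4 - 4*m (j(m) = (-1 + m)*(-4) = 4 - 4*m)
E = 0 (E = 0 - (-2)*0**2/3 = 0 - (-2)*0/3 = 0 - 1*0 = 0 + 0 = 0)
(21*E)*j(-1) = (21*0)*(4 - 4*(-1)) = 0*(4 + 4) = 0*8 = 0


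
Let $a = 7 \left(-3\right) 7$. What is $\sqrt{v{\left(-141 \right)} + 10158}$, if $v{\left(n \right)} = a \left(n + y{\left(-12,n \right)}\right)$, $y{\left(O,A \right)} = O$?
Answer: $\sqrt{32649} \approx 180.69$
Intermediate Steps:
$a = -147$ ($a = \left(-21\right) 7 = -147$)
$v{\left(n \right)} = 1764 - 147 n$ ($v{\left(n \right)} = - 147 \left(n - 12\right) = - 147 \left(-12 + n\right) = 1764 - 147 n$)
$\sqrt{v{\left(-141 \right)} + 10158} = \sqrt{\left(1764 - -20727\right) + 10158} = \sqrt{\left(1764 + 20727\right) + 10158} = \sqrt{22491 + 10158} = \sqrt{32649}$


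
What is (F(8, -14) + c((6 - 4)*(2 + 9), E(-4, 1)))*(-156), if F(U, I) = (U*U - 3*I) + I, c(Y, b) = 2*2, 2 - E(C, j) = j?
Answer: -14976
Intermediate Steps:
E(C, j) = 2 - j
c(Y, b) = 4
F(U, I) = U**2 - 2*I (F(U, I) = (U**2 - 3*I) + I = U**2 - 2*I)
(F(8, -14) + c((6 - 4)*(2 + 9), E(-4, 1)))*(-156) = ((8**2 - 2*(-14)) + 4)*(-156) = ((64 + 28) + 4)*(-156) = (92 + 4)*(-156) = 96*(-156) = -14976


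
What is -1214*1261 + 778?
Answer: -1530076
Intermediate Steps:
-1214*1261 + 778 = -1530854 + 778 = -1530076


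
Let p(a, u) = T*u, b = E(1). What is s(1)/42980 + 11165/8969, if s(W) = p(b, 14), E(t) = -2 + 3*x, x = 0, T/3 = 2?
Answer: 17165182/13767415 ≈ 1.2468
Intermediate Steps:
T = 6 (T = 3*2 = 6)
E(t) = -2 (E(t) = -2 + 3*0 = -2 + 0 = -2)
b = -2
p(a, u) = 6*u
s(W) = 84 (s(W) = 6*14 = 84)
s(1)/42980 + 11165/8969 = 84/42980 + 11165/8969 = 84*(1/42980) + 11165*(1/8969) = 3/1535 + 11165/8969 = 17165182/13767415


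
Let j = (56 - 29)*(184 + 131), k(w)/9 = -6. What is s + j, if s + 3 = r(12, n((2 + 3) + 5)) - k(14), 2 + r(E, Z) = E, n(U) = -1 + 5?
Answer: 8566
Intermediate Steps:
k(w) = -54 (k(w) = 9*(-6) = -54)
n(U) = 4
r(E, Z) = -2 + E
s = 61 (s = -3 + ((-2 + 12) - 1*(-54)) = -3 + (10 + 54) = -3 + 64 = 61)
j = 8505 (j = 27*315 = 8505)
s + j = 61 + 8505 = 8566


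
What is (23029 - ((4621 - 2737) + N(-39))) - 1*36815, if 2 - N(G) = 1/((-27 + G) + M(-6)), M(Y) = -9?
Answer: -1175401/75 ≈ -15672.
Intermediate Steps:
N(G) = 2 - 1/(-36 + G) (N(G) = 2 - 1/((-27 + G) - 9) = 2 - 1/(-36 + G))
(23029 - ((4621 - 2737) + N(-39))) - 1*36815 = (23029 - ((4621 - 2737) + (-73 + 2*(-39))/(-36 - 39))) - 1*36815 = (23029 - (1884 + (-73 - 78)/(-75))) - 36815 = (23029 - (1884 - 1/75*(-151))) - 36815 = (23029 - (1884 + 151/75)) - 36815 = (23029 - 1*141451/75) - 36815 = (23029 - 141451/75) - 36815 = 1585724/75 - 36815 = -1175401/75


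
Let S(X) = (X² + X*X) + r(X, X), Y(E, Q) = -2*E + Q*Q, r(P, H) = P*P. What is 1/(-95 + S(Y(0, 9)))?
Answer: 1/19588 ≈ 5.1052e-5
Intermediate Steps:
r(P, H) = P²
Y(E, Q) = Q² - 2*E (Y(E, Q) = -2*E + Q² = Q² - 2*E)
S(X) = 3*X² (S(X) = (X² + X*X) + X² = (X² + X²) + X² = 2*X² + X² = 3*X²)
1/(-95 + S(Y(0, 9))) = 1/(-95 + 3*(9² - 2*0)²) = 1/(-95 + 3*(81 + 0)²) = 1/(-95 + 3*81²) = 1/(-95 + 3*6561) = 1/(-95 + 19683) = 1/19588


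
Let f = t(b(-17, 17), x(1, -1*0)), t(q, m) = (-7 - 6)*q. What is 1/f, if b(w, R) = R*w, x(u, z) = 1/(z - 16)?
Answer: 1/3757 ≈ 0.00026617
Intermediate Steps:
x(u, z) = 1/(-16 + z)
t(q, m) = -13*q
f = 3757 (f = -221*(-17) = -13*(-289) = 3757)
1/f = 1/3757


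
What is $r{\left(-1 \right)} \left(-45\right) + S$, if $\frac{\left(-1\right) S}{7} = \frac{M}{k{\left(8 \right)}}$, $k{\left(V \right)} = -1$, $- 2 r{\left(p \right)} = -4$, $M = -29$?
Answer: $-293$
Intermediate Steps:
$r{\left(p \right)} = 2$ ($r{\left(p \right)} = \left(- \frac{1}{2}\right) \left(-4\right) = 2$)
$S = -203$ ($S = - 7 \left(- \frac{29}{-1}\right) = - 7 \left(\left(-29\right) \left(-1\right)\right) = \left(-7\right) 29 = -203$)
$r{\left(-1 \right)} \left(-45\right) + S = 2 \left(-45\right) - 203 = -90 - 203 = -293$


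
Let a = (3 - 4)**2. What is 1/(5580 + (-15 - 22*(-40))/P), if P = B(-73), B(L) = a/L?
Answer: -1/57565 ≈ -1.7372e-5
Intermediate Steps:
a = 1 (a = (-1)**2 = 1)
B(L) = 1/L
P = -1/73 (P = 1/(-73) = -1/73 ≈ -0.013699)
1/(5580 + (-15 - 22*(-40))/P) = 1/(5580 + (-15 - 22*(-40))/(-1/73)) = 1/(5580 + (-15 + 880)*(-73)) = 1/(5580 + 865*(-73)) = 1/(5580 - 63145) = 1/(-57565) = -1/57565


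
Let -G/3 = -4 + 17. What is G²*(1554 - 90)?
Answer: 2226744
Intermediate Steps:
G = -39 (G = -3*(-4 + 17) = -3*13 = -39)
G²*(1554 - 90) = (-39)²*(1554 - 90) = 1521*1464 = 2226744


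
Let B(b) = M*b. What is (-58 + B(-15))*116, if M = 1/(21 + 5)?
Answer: -88334/13 ≈ -6794.9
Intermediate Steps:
M = 1/26 ≈ 0.038462
B(b) = b/26
(-58 + B(-15))*116 = (-58 + (1/26)*(-15))*116 = (-58 - 15/26)*116 = -1523/26*116 = -88334/13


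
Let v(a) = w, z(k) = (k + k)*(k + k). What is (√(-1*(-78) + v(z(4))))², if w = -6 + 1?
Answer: 73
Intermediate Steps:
z(k) = 4*k² (z(k) = (2*k)*(2*k) = 4*k²)
w = -5
v(a) = -5
(√(-1*(-78) + v(z(4))))² = (√(-1*(-78) - 5))² = (√(78 - 5))² = (√73)² = 73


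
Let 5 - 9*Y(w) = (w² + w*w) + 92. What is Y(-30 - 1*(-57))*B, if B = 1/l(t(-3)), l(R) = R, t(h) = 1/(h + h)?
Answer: 1030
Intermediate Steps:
t(h) = 1/(2*h)
Y(w) = -29/3 - 2*w²/9 (Y(w) = 5/9 - ((w² + w*w) + 92)/9 = 5/9 - ((w² + w²) + 92)/9 = 5/9 - (2*w² + 92)/9 = 5/9 - (92 + 2*w²)/9 = 5/9 + (-92/9 - 2*w²/9) = -29/3 - 2*w²/9)
B = -6 (B = 1/((½)/(-3)) = 1/((½)*(-⅓)) = 1/(-⅙) = -6)
Y(-30 - 1*(-57))*B = (-29/3 - 2*(-30 - 1*(-57))²/9)*(-6) = (-29/3 - 2*(-30 + 57)²/9)*(-6) = (-29/3 - 2/9*27²)*(-6) = (-29/3 - 2/9*729)*(-6) = (-29/3 - 162)*(-6) = -515/3*(-6) = 1030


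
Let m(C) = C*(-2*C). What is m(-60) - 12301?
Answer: -19501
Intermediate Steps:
m(C) = -2*C**2
m(-60) - 12301 = -2*(-60)**2 - 12301 = -2*3600 - 12301 = -7200 - 12301 = -19501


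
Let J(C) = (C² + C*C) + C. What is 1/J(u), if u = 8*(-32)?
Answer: 1/130816 ≈ 7.6443e-6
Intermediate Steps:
u = -256
J(C) = C + 2*C² (J(C) = (C² + C²) + C = 2*C² + C = C + 2*C²)
1/J(u) = 1/(-256*(1 + 2*(-256))) = 1/(-256*(1 - 512)) = 1/(-256*(-511)) = 1/130816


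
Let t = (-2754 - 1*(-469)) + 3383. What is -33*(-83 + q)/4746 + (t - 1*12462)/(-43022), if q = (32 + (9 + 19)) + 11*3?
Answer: 473051/2430743 ≈ 0.19461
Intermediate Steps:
q = 93 (q = (32 + 28) + 33 = 60 + 33 = 93)
t = 1098 (t = (-2754 + 469) + 3383 = -2285 + 3383 = 1098)
-33*(-83 + q)/4746 + (t - 1*12462)/(-43022) = -33*(-83 + 93)/4746 + (1098 - 1*12462)/(-43022) = -33*10*(1/4746) + (1098 - 12462)*(-1/43022) = -330*1/4746 - 11364*(-1/43022) = -55/791 + 5682/21511 = 473051/2430743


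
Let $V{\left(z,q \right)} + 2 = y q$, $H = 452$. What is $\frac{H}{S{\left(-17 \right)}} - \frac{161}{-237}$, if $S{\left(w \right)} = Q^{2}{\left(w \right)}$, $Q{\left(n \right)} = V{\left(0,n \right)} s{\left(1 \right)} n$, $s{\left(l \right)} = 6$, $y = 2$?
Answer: $\frac{180913679}{266300784} \approx 0.67936$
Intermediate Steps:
$V{\left(z,q \right)} = -2 + 2 q$
$Q{\left(n \right)} = n \left(-12 + 12 n\right)$ ($Q{\left(n \right)} = \left(-2 + 2 n\right) 6 n = \left(-12 + 12 n\right) n = n \left(-12 + 12 n\right)$)
$S{\left(w \right)} = 144 w^{2} \left(-1 + w\right)^{2}$ ($S{\left(w \right)} = \left(12 w \left(-1 + w\right)\right)^{2} = 144 w^{2} \left(-1 + w\right)^{2}$)
$\frac{H}{S{\left(-17 \right)}} - \frac{161}{-237} = \frac{452}{144 \left(-17\right)^{2} \left(-1 - 17\right)^{2}} - \frac{161}{-237} = \frac{452}{144 \cdot 289 \left(-18\right)^{2}} - - \frac{161}{237} = \frac{452}{144 \cdot 289 \cdot 324} + \frac{161}{237} = \frac{452}{13483584} + \frac{161}{237} = 452 \cdot \frac{1}{13483584} + \frac{161}{237} = \frac{113}{3370896} + \frac{161}{237} = \frac{180913679}{266300784}$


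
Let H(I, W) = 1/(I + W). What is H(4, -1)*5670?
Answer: 1890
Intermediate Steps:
H(4, -1)*5670 = 5670/(4 - 1) = 5670/3 = (⅓)*5670 = 1890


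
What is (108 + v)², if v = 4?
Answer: 12544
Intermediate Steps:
(108 + v)² = (108 + 4)² = 112² = 12544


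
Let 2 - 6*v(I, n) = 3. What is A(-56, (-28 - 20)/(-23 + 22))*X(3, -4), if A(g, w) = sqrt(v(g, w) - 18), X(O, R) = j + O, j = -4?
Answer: -I*sqrt(654)/6 ≈ -4.2622*I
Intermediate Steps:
v(I, n) = -1/6 (v(I, n) = 1/3 - 1/6*3 = 1/3 - 1/2 = -1/6)
X(O, R) = -4 + O
A(g, w) = I*sqrt(654)/6 (A(g, w) = sqrt(-1/6 - 18) = sqrt(-109/6) = I*sqrt(654)/6)
A(-56, (-28 - 20)/(-23 + 22))*X(3, -4) = (I*sqrt(654)/6)*(-4 + 3) = (I*sqrt(654)/6)*(-1) = -I*sqrt(654)/6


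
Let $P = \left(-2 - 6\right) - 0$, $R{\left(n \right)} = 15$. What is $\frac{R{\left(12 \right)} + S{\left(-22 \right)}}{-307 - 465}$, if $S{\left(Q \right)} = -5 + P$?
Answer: $- \frac{1}{386} \approx -0.0025907$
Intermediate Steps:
$P = -8$ ($P = \left(-2 - 6\right) + 0 = -8 + 0 = -8$)
$S{\left(Q \right)} = -13$ ($S{\left(Q \right)} = -5 - 8 = -13$)
$\frac{R{\left(12 \right)} + S{\left(-22 \right)}}{-307 - 465} = \frac{15 - 13}{-307 - 465} = \frac{2}{-772} = 2 \left(- \frac{1}{772}\right) = - \frac{1}{386}$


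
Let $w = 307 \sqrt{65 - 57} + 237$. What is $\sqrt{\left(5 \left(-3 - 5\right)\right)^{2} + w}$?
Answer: $\sqrt{1837 + 614 \sqrt{2}} \approx 52.013$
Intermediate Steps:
$w = 237 + 614 \sqrt{2}$ ($w = 307 \sqrt{8} + 237 = 307 \cdot 2 \sqrt{2} + 237 = 614 \sqrt{2} + 237 = 237 + 614 \sqrt{2} \approx 1105.3$)
$\sqrt{\left(5 \left(-3 - 5\right)\right)^{2} + w} = \sqrt{\left(5 \left(-3 - 5\right)\right)^{2} + \left(237 + 614 \sqrt{2}\right)} = \sqrt{\left(5 \left(-8\right)\right)^{2} + \left(237 + 614 \sqrt{2}\right)} = \sqrt{\left(-40\right)^{2} + \left(237 + 614 \sqrt{2}\right)} = \sqrt{1600 + \left(237 + 614 \sqrt{2}\right)} = \sqrt{1837 + 614 \sqrt{2}}$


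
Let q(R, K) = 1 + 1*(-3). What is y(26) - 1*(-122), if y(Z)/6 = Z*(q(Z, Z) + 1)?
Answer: -34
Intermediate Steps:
q(R, K) = -2 (q(R, K) = 1 - 3 = -2)
y(Z) = -6*Z (y(Z) = 6*(Z*(-2 + 1)) = 6*(Z*(-1)) = 6*(-Z) = -6*Z)
y(26) - 1*(-122) = -6*26 - 1*(-122) = -156 + 122 = -34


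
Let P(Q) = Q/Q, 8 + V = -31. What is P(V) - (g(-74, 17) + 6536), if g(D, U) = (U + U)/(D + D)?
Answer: -483573/74 ≈ -6534.8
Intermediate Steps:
g(D, U) = U/D (g(D, U) = (2*U)/((2*D)) = (2*U)*(1/(2*D)) = U/D)
V = -39 (V = -8 - 31 = -39)
P(Q) = 1
P(V) - (g(-74, 17) + 6536) = 1 - (17/(-74) + 6536) = 1 - (17*(-1/74) + 6536) = 1 - (-17/74 + 6536) = 1 - 1*483647/74 = 1 - 483647/74 = -483573/74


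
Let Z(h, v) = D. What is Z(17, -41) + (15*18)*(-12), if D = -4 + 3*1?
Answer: -3241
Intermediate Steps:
D = -1 (D = -4 + 3 = -1)
Z(h, v) = -1
Z(17, -41) + (15*18)*(-12) = -1 + (15*18)*(-12) = -1 + 270*(-12) = -1 - 3240 = -3241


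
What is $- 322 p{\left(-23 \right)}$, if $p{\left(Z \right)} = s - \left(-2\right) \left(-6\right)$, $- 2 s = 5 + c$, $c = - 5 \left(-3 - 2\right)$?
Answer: $8694$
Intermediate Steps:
$c = 25$ ($c = \left(-5\right) \left(-5\right) = 25$)
$s = -15$ ($s = - \frac{5 + 25}{2} = \left(- \frac{1}{2}\right) 30 = -15$)
$p{\left(Z \right)} = -27$ ($p{\left(Z \right)} = -15 - \left(-2\right) \left(-6\right) = -15 - 12 = -27$)
$- 322 p{\left(-23 \right)} = \left(-322\right) \left(-27\right) = 8694$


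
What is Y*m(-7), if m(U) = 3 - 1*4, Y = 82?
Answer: -82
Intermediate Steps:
m(U) = -1 (m(U) = 3 - 4 = -1)
Y*m(-7) = 82*(-1) = -82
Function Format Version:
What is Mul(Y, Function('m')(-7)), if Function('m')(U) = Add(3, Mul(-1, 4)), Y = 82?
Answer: -82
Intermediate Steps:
Function('m')(U) = -1 (Function('m')(U) = Add(3, -4) = -1)
Mul(Y, Function('m')(-7)) = Mul(82, -1) = -82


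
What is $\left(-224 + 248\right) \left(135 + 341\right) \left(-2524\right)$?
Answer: $-28834176$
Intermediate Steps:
$\left(-224 + 248\right) \left(135 + 341\right) \left(-2524\right) = 24 \cdot 476 \left(-2524\right) = 11424 \left(-2524\right) = -28834176$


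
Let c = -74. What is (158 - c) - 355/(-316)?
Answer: 73667/316 ≈ 233.12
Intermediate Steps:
(158 - c) - 355/(-316) = (158 - 1*(-74)) - 355/(-316) = (158 + 74) - 355*(-1/316) = 232 + 355/316 = 73667/316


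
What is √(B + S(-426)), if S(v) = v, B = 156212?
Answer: √155786 ≈ 394.70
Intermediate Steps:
√(B + S(-426)) = √(156212 - 426) = √155786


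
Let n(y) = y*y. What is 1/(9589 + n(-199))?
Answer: 1/49190 ≈ 2.0329e-5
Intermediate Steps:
n(y) = y²
1/(9589 + n(-199)) = 1/(9589 + (-199)²) = 1/(9589 + 39601) = 1/49190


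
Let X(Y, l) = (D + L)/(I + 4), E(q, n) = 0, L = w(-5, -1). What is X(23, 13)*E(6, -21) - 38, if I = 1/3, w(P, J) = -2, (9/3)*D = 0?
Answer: -38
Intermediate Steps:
D = 0 (D = (⅓)*0 = 0)
I = ⅓ ≈ 0.33333
L = -2
X(Y, l) = -6/13 (X(Y, l) = (0 - 2)/(⅓ + 4) = -2/13/3 = -2*3/13 = -6/13)
X(23, 13)*E(6, -21) - 38 = -6/13*0 - 38 = 0 - 38 = -38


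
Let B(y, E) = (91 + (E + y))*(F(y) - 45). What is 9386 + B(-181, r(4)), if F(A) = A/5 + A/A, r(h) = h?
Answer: 81416/5 ≈ 16283.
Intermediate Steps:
F(A) = 1 + A/5 (F(A) = A*(1/5) + 1 = A/5 + 1 = 1 + A/5)
B(y, E) = (-44 + y/5)*(91 + E + y) (B(y, E) = (91 + (E + y))*((1 + y/5) - 45) = (91 + E + y)*(-44 + y/5) = (-44 + y/5)*(91 + E + y))
9386 + B(-181, r(4)) = 9386 + (-4004 - 44*4 - 129/5*(-181) + (1/5)*(-181)**2 + (1/5)*4*(-181)) = 9386 + (-4004 - 176 + 23349/5 + (1/5)*32761 - 724/5) = 9386 + (-4004 - 176 + 23349/5 + 32761/5 - 724/5) = 9386 + 34486/5 = 81416/5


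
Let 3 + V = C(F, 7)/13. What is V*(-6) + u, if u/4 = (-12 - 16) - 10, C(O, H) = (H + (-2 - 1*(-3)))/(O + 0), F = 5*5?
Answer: -43598/325 ≈ -134.15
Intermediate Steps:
F = 25
C(O, H) = (1 + H)/O (C(O, H) = (H + (-2 + 3))/O = (H + 1)/O = (1 + H)/O)
V = -967/325 (V = -3 + ((1 + 7)/25)/13 = -3 + ((1/25)*8)*(1/13) = -3 + (8/25)*(1/13) = -3 + 8/325 = -967/325 ≈ -2.9754)
u = -152 (u = 4*((-12 - 16) - 10) = 4*(-28 - 10) = 4*(-38) = -152)
V*(-6) + u = -967/325*(-6) - 152 = 5802/325 - 152 = -43598/325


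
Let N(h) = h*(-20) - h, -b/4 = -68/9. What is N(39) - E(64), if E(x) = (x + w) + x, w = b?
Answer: -8795/9 ≈ -977.22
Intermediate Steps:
b = 272/9 (b = -(-272)/9 = -4*(-68/9) = 272/9 ≈ 30.222)
w = 272/9 ≈ 30.222
N(h) = -21*h (N(h) = -20*h - h = -21*h)
E(x) = 272/9 + 2*x (E(x) = (x + 272/9) + x = (272/9 + x) + x = 272/9 + 2*x)
N(39) - E(64) = -21*39 - (272/9 + 2*64) = -819 - (272/9 + 128) = -819 - 1*1424/9 = -819 - 1424/9 = -8795/9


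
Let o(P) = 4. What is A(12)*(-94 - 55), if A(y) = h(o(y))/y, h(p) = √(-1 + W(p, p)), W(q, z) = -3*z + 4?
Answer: -149*I/4 ≈ -37.25*I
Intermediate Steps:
W(q, z) = 4 - 3*z
h(p) = √(3 - 3*p) (h(p) = √(-1 + (4 - 3*p)) = √(3 - 3*p))
A(y) = 3*I/y (A(y) = √(3 - 3*4)/y = √(3 - 12)/y = √(-9)/y = (3*I)/y = 3*I/y)
A(12)*(-94 - 55) = (3*I/12)*(-94 - 55) = (3*I*(1/12))*(-149) = (I/4)*(-149) = -149*I/4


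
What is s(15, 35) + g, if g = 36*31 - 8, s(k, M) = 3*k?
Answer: 1153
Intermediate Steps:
g = 1108 (g = 1116 - 8 = 1108)
s(15, 35) + g = 3*15 + 1108 = 45 + 1108 = 1153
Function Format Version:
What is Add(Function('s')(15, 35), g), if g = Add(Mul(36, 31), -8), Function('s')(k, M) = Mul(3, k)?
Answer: 1153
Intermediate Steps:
g = 1108 (g = Add(1116, -8) = 1108)
Add(Function('s')(15, 35), g) = Add(Mul(3, 15), 1108) = Add(45, 1108) = 1153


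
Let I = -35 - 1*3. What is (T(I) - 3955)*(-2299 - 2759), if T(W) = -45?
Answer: 20232000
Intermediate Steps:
I = -38 (I = -35 - 3 = -38)
(T(I) - 3955)*(-2299 - 2759) = (-45 - 3955)*(-2299 - 2759) = -4000*(-5058) = 20232000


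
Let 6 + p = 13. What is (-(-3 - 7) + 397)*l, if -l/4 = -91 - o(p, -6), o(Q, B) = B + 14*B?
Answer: 1628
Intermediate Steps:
p = 7 (p = -6 + 13 = 7)
o(Q, B) = 15*B
l = 4 (l = -4*(-91 - 15*(-6)) = -4*(-91 - 1*(-90)) = -4*(-91 + 90) = -4*(-1) = 4)
(-(-3 - 7) + 397)*l = (-(-3 - 7) + 397)*4 = (-1*(-10) + 397)*4 = (10 + 397)*4 = 407*4 = 1628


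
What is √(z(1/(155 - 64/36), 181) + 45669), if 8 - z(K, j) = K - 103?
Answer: √87057112569/1379 ≈ 213.96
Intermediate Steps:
z(K, j) = 111 - K (z(K, j) = 8 - (K - 103) = 8 - (-103 + K) = 8 + (103 - K) = 111 - K)
√(z(1/(155 - 64/36), 181) + 45669) = √((111 - 1/(155 - 64/36)) + 45669) = √((111 - 1/(155 - 64*1/36)) + 45669) = √((111 - 1/(155 - 16/9)) + 45669) = √((111 - 1/1379/9) + 45669) = √((111 - 1*9/1379) + 45669) = √((111 - 9/1379) + 45669) = √(153060/1379 + 45669) = √(63130611/1379) = √87057112569/1379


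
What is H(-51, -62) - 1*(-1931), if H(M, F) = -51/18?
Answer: 11569/6 ≈ 1928.2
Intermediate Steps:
H(M, F) = -17/6 (H(M, F) = -51*1/18 = -17/6)
H(-51, -62) - 1*(-1931) = -17/6 - 1*(-1931) = -17/6 + 1931 = 11569/6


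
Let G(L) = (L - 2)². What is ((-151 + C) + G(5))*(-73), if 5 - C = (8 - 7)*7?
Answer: 10512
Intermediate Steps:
G(L) = (-2 + L)²
C = -2 (C = 5 - (8 - 7)*7 = 5 - 7 = -2)
((-151 + C) + G(5))*(-73) = ((-151 - 2) + (-2 + 5)²)*(-73) = (-153 + 3²)*(-73) = (-153 + 9)*(-73) = -144*(-73) = 10512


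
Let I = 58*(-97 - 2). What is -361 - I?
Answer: 5381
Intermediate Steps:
I = -5742 (I = 58*(-99) = -5742)
-361 - I = -361 - 1*(-5742) = -361 + 5742 = 5381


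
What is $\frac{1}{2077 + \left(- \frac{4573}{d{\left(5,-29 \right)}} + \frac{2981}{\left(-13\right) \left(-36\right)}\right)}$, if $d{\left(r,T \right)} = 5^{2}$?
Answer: $\frac{11700}{22235261} \approx 0.00052619$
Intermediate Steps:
$d{\left(r,T \right)} = 25$
$\frac{1}{2077 + \left(- \frac{4573}{d{\left(5,-29 \right)}} + \frac{2981}{\left(-13\right) \left(-36\right)}\right)} = \frac{1}{2077 + \left(- \frac{4573}{25} + \frac{2981}{\left(-13\right) \left(-36\right)}\right)} = \frac{1}{2077 + \left(\left(-4573\right) \frac{1}{25} + \frac{2981}{468}\right)} = \frac{1}{2077 + \left(- \frac{4573}{25} + 2981 \cdot \frac{1}{468}\right)} = \frac{1}{2077 + \left(- \frac{4573}{25} + \frac{2981}{468}\right)} = \frac{1}{2077 - \frac{2065639}{11700}} = \frac{1}{\frac{22235261}{11700}} = \frac{11700}{22235261}$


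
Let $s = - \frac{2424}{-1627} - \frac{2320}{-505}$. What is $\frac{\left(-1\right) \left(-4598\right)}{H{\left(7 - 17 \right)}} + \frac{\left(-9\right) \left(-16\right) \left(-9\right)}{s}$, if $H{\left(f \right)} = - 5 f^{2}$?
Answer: $- \frac{6942547231}{31242250} \approx -222.22$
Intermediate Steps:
$s = \frac{999752}{164327}$ ($s = \left(-2424\right) \left(- \frac{1}{1627}\right) - - \frac{464}{101} = \frac{2424}{1627} + \frac{464}{101} = \frac{999752}{164327} \approx 6.0839$)
$\frac{\left(-1\right) \left(-4598\right)}{H{\left(7 - 17 \right)}} + \frac{\left(-9\right) \left(-16\right) \left(-9\right)}{s} = \frac{\left(-1\right) \left(-4598\right)}{\left(-5\right) \left(7 - 17\right)^{2}} + \frac{\left(-9\right) \left(-16\right) \left(-9\right)}{\frac{999752}{164327}} = \frac{4598}{\left(-5\right) \left(-10\right)^{2}} + 144 \left(-9\right) \frac{164327}{999752} = \frac{4598}{\left(-5\right) 100} - \frac{26620974}{124969} = \frac{4598}{-500} - \frac{26620974}{124969} = 4598 \left(- \frac{1}{500}\right) - \frac{26620974}{124969} = - \frac{2299}{250} - \frac{26620974}{124969} = - \frac{6942547231}{31242250}$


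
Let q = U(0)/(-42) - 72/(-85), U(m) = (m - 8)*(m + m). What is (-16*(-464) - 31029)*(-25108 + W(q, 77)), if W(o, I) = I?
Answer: 590856755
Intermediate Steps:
U(m) = 2*m*(-8 + m) (U(m) = (-8 + m)*(2*m) = 2*m*(-8 + m))
q = 72/85 (q = (2*0*(-8 + 0))/(-42) - 72/(-85) = (2*0*(-8))*(-1/42) - 72*(-1/85) = 0*(-1/42) + 72/85 = 0 + 72/85 = 72/85 ≈ 0.84706)
(-16*(-464) - 31029)*(-25108 + W(q, 77)) = (-16*(-464) - 31029)*(-25108 + 77) = (7424 - 31029)*(-25031) = -23605*(-25031) = 590856755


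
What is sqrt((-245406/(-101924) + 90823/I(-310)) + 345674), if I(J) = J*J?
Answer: sqrt(21568862948598046653)/7899110 ≈ 587.94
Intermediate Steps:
I(J) = J**2
sqrt((-245406/(-101924) + 90823/I(-310)) + 345674) = sqrt((-245406/(-101924) + 90823/((-310)**2)) + 345674) = sqrt((-245406*(-1/101924) + 90823/96100) + 345674) = sqrt((122703/50962 + 90823*(1/96100)) + 345674) = sqrt((122703/50962 + 90823/96100) + 345674) = sqrt(8210140013/2448724100 + 345674) = sqrt(846468464683413/2448724100) = sqrt(21568862948598046653)/7899110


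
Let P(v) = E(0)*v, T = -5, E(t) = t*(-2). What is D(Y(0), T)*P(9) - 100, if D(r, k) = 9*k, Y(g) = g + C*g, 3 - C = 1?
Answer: -100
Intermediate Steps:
C = 2 (C = 3 - 1*1 = 3 - 1 = 2)
Y(g) = 3*g (Y(g) = g + 2*g = 3*g)
E(t) = -2*t
P(v) = 0 (P(v) = (-2*0)*v = 0*v = 0)
D(Y(0), T)*P(9) - 100 = (9*(-5))*0 - 100 = -45*0 - 100 = 0 - 100 = -100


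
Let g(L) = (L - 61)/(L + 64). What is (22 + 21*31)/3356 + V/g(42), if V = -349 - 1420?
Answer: 629309771/63764 ≈ 9869.4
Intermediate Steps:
g(L) = (-61 + L)/(64 + L)
V = -1769
(22 + 21*31)/3356 + V/g(42) = (22 + 21*31)/3356 - 1769*(64 + 42)/(-61 + 42) = (22 + 651)*(1/3356) - 1769/(-19/106) = 673*(1/3356) - 1769/((1/106)*(-19)) = 673/3356 - 1769/(-19/106) = 673/3356 - 1769*(-106/19) = 673/3356 + 187514/19 = 629309771/63764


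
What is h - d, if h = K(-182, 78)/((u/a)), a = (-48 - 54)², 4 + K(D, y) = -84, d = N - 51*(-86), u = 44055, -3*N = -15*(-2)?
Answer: -1956568/445 ≈ -4396.8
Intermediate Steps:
N = -10 (N = -(-5)*(-2) = -⅓*30 = -10)
d = 4376 (d = -10 - 51*(-86) = -10 + 4386 = 4376)
K(D, y) = -88 (K(D, y) = -4 - 84 = -88)
a = 10404 (a = (-102)² = 10404)
h = -9248/445 (h = -88/(44055/10404) = -88/(44055*(1/10404)) = -88/4895/1156 = -88*1156/4895 = -9248/445 ≈ -20.782)
h - d = -9248/445 - 1*4376 = -9248/445 - 4376 = -1956568/445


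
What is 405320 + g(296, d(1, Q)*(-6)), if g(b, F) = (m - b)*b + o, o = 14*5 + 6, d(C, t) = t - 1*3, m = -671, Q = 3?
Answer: 119164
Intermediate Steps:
d(C, t) = -3 + t (d(C, t) = t - 3 = -3 + t)
o = 76 (o = 70 + 6 = 76)
g(b, F) = 76 + b*(-671 - b) (g(b, F) = (-671 - b)*b + 76 = b*(-671 - b) + 76 = 76 + b*(-671 - b))
405320 + g(296, d(1, Q)*(-6)) = 405320 + (76 - 1*296² - 671*296) = 405320 + (76 - 1*87616 - 198616) = 405320 + (76 - 87616 - 198616) = 405320 - 286156 = 119164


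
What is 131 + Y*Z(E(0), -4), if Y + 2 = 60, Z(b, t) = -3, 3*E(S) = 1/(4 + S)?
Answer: -43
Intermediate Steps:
E(S) = 1/(3*(4 + S))
Y = 58 (Y = -2 + 60 = 58)
131 + Y*Z(E(0), -4) = 131 + 58*(-3) = 131 - 174 = -43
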